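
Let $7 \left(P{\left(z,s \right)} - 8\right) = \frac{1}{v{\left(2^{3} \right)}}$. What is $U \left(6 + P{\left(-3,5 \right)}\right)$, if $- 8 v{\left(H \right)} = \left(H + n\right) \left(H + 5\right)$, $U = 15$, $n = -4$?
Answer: $\frac{19080}{91} \approx 209.67$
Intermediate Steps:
$v{\left(H \right)} = - \frac{\left(-4 + H\right) \left(5 + H\right)}{8}$ ($v{\left(H \right)} = - \frac{\left(H - 4\right) \left(H + 5\right)}{8} = - \frac{\left(-4 + H\right) \left(5 + H\right)}{8}$)
$P{\left(z,s \right)} = \frac{726}{91}$ ($P{\left(z,s \right)} = 8 + \frac{1}{7 \left(\frac{5}{2} - \frac{2^{3}}{8} - \frac{\left(2^{3}\right)^{2}}{8}\right)} = 8 + \frac{1}{7 \left(\frac{5}{2} - 1 - \frac{8^{2}}{8}\right)} = 8 + \frac{1}{7 \left(\frac{5}{2} - 1 - 8\right)} = 8 + \frac{1}{7 \left(- \frac{13}{2}\right)} = 8 + \frac{1}{7} \left(- \frac{2}{13}\right) = 8 - \frac{2}{91} = \frac{726}{91}$)
$U \left(6 + P{\left(-3,5 \right)}\right) = 15 \left(6 + \frac{726}{91}\right) = 15 \cdot \frac{1272}{91} = \frac{19080}{91}$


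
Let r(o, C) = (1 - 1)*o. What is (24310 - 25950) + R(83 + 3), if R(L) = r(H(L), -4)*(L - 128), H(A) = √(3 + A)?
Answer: -1640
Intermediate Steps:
r(o, C) = 0 (r(o, C) = 0*o = 0)
R(L) = 0 (R(L) = 0*(L - 128) = 0*(-128 + L) = 0)
(24310 - 25950) + R(83 + 3) = (24310 - 25950) + 0 = -1640 + 0 = -1640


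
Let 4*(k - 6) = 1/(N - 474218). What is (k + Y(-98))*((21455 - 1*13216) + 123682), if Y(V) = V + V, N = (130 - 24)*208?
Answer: -45334546245121/1808680 ≈ -2.5065e+7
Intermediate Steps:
N = 22048 (N = 106*208 = 22048)
Y(V) = 2*V
k = 10852079/1808680 (k = 6 + 1/(4*(22048 - 474218)) = 6 + (¼)/(-452170) = 6 + (¼)*(-1/452170) = 6 - 1/1808680 = 10852079/1808680 ≈ 6.0000)
(k + Y(-98))*((21455 - 1*13216) + 123682) = (10852079/1808680 + 2*(-98))*((21455 - 1*13216) + 123682) = (10852079/1808680 - 196)*((21455 - 13216) + 123682) = -343649201*(8239 + 123682)/1808680 = -343649201/1808680*131921 = -45334546245121/1808680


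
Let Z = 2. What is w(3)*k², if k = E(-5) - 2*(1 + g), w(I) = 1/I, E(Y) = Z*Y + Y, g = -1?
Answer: 75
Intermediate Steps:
E(Y) = 3*Y (E(Y) = 2*Y + Y = 3*Y)
k = -15 (k = 3*(-5) - 2*(1 - 1) = -15 - 2*0 = -15 + 0 = -15)
w(3)*k² = (-15)²/3 = (⅓)*225 = 75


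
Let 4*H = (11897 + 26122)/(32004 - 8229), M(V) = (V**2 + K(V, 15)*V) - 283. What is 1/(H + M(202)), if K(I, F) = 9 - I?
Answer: 31700/48672173 ≈ 0.00065130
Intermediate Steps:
M(V) = -283 + V**2 + V*(9 - V) (M(V) = (V**2 + (9 - V)*V) - 283 = (V**2 + V*(9 - V)) - 283 = -283 + V**2 + V*(9 - V))
H = 12673/31700 (H = ((11897 + 26122)/(32004 - 8229))/4 = (38019/23775)/4 = (38019*(1/23775))/4 = (1/4)*(12673/7925) = 12673/31700 ≈ 0.39978)
1/(H + M(202)) = 1/(12673/31700 + (-283 + 9*202)) = 1/(12673/31700 + (-283 + 1818)) = 1/(12673/31700 + 1535) = 1/(48672173/31700) = 31700/48672173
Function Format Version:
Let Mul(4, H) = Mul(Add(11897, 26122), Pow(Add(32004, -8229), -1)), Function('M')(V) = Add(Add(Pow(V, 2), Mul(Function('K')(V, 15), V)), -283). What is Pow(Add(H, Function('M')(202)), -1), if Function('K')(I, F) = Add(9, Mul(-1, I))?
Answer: Rational(31700, 48672173) ≈ 0.00065130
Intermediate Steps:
Function('M')(V) = Add(-283, Pow(V, 2), Mul(V, Add(9, Mul(-1, V)))) (Function('M')(V) = Add(Add(Pow(V, 2), Mul(Add(9, Mul(-1, V)), V)), -283) = Add(Add(Pow(V, 2), Mul(V, Add(9, Mul(-1, V)))), -283) = Add(-283, Pow(V, 2), Mul(V, Add(9, Mul(-1, V)))))
H = Rational(12673, 31700) (H = Mul(Rational(1, 4), Mul(Add(11897, 26122), Pow(Add(32004, -8229), -1))) = Mul(Rational(1, 4), Mul(38019, Pow(23775, -1))) = Mul(Rational(1, 4), Mul(38019, Rational(1, 23775))) = Mul(Rational(1, 4), Rational(12673, 7925)) = Rational(12673, 31700) ≈ 0.39978)
Pow(Add(H, Function('M')(202)), -1) = Pow(Add(Rational(12673, 31700), Add(-283, Mul(9, 202))), -1) = Pow(Add(Rational(12673, 31700), Add(-283, 1818)), -1) = Pow(Add(Rational(12673, 31700), 1535), -1) = Pow(Rational(48672173, 31700), -1) = Rational(31700, 48672173)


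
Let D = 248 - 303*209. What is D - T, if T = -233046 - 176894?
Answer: 346861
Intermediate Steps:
T = -409940
D = -63079 (D = 248 - 63327 = -63079)
D - T = -63079 - 1*(-409940) = -63079 + 409940 = 346861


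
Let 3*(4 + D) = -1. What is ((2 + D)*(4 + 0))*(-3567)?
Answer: 33292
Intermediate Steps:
D = -13/3 (D = -4 + (⅓)*(-1) = -4 - ⅓ = -13/3 ≈ -4.3333)
((2 + D)*(4 + 0))*(-3567) = ((2 - 13/3)*(4 + 0))*(-3567) = -7/3*4*(-3567) = -28/3*(-3567) = 33292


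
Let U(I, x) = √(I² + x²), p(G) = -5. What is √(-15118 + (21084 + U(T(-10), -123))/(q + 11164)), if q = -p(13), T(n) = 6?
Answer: √(-209520335778 + 3723*√1685)/3723 ≈ 122.95*I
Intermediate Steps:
q = 5 (q = -1*(-5) = 5)
√(-15118 + (21084 + U(T(-10), -123))/(q + 11164)) = √(-15118 + (21084 + √(6² + (-123)²))/(5 + 11164)) = √(-15118 + (21084 + √(36 + 15129))/11169) = √(-15118 + (21084 + √15165)*(1/11169)) = √(-15118 + (21084 + 3*√1685)*(1/11169)) = √(-15118 + (7028/3723 + √1685/3723)) = √(-56277286/3723 + √1685/3723)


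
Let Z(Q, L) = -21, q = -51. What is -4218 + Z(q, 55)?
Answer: -4239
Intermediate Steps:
-4218 + Z(q, 55) = -4218 - 21 = -4239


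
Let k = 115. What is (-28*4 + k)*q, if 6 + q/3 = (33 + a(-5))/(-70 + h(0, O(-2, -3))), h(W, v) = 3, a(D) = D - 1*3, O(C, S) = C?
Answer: -3843/67 ≈ -57.358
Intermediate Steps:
a(D) = -3 + D (a(D) = D - 3 = -3 + D)
q = -1281/67 (q = -18 + 3*((33 + (-3 - 5))/(-70 + 3)) = -18 + 3*((33 - 8)/(-67)) = -18 + 3*(25*(-1/67)) = -18 + 3*(-25/67) = -18 - 75/67 = -1281/67 ≈ -19.119)
(-28*4 + k)*q = (-28*4 + 115)*(-1281/67) = (-112 + 115)*(-1281/67) = 3*(-1281/67) = -3843/67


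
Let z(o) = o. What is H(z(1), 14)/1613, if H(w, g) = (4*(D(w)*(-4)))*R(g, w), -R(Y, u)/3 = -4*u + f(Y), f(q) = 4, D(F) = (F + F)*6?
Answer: 0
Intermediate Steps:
D(F) = 12*F (D(F) = (2*F)*6 = 12*F)
R(Y, u) = -12 + 12*u (R(Y, u) = -3*(-4*u + 4) = -3*(4 - 4*u) = -12 + 12*u)
H(w, g) = -192*w*(-12 + 12*w) (H(w, g) = (4*((12*w)*(-4)))*(-12 + 12*w) = (4*(-48*w))*(-12 + 12*w) = (-192*w)*(-12 + 12*w) = -192*w*(-12 + 12*w))
H(z(1), 14)/1613 = (2304*1*(1 - 1*1))/1613 = (2304*1*(1 - 1))*(1/1613) = (2304*1*0)*(1/1613) = 0*(1/1613) = 0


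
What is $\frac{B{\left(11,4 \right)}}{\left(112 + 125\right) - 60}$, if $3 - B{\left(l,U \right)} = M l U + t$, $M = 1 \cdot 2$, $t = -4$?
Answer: $- \frac{27}{59} \approx -0.45763$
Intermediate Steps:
$M = 2$
$B{\left(l,U \right)} = 7 - 2 U l$ ($B{\left(l,U \right)} = 3 - \left(2 l U - 4\right) = 3 - \left(2 U l - 4\right) = 3 - \left(-4 + 2 U l\right) = 7 - 2 U l$)
$\frac{B{\left(11,4 \right)}}{\left(112 + 125\right) - 60} = \frac{7 - 8 \cdot 11}{\left(112 + 125\right) - 60} = \frac{7 - 88}{237 - 60} = - \frac{81}{177} = \left(-81\right) \frac{1}{177} = - \frac{27}{59}$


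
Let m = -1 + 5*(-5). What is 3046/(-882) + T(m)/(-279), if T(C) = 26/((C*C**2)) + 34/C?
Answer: -31872623/9241596 ≈ -3.4488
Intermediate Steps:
m = -26 (m = -1 - 25 = -26)
T(C) = 26/C**3 + 34/C (T(C) = 26/(C**3) + 34/C = 26/C**3 + 34/C)
3046/(-882) + T(m)/(-279) = 3046/(-882) + (26/(-26)**3 + 34/(-26))/(-279) = 3046*(-1/882) + (26*(-1/17576) + 34*(-1/26))*(-1/279) = -1523/441 + (-1/676 - 17/13)*(-1/279) = -1523/441 - 885/676*(-1/279) = -1523/441 + 295/62868 = -31872623/9241596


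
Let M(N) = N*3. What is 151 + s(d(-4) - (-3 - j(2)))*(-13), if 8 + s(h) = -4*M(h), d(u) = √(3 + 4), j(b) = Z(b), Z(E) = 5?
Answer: 1503 + 156*√7 ≈ 1915.7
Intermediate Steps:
j(b) = 5
d(u) = √7
M(N) = 3*N
s(h) = -8 - 12*h
151 + s(d(-4) - (-3 - j(2)))*(-13) = 151 + (-8 - 12*(√7 - (-3 - 1*5)))*(-13) = 151 + (-8 - 12*(√7 - (-3 - 5)))*(-13) = 151 + (-8 - 12*(√7 - 1*(-8)))*(-13) = 151 + (-8 - 12*(√7 + 8))*(-13) = 151 + (-8 - 12*(8 + √7))*(-13) = 151 + (-8 + (-96 - 12*√7))*(-13) = 151 + (-104 - 12*√7)*(-13) = 151 + (1352 + 156*√7) = 1503 + 156*√7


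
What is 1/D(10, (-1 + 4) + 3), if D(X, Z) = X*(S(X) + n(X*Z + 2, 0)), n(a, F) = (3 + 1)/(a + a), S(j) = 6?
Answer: 31/1870 ≈ 0.016578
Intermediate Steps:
n(a, F) = 2/a (n(a, F) = 4/((2*a)) = 4*(1/(2*a)) = 2/a)
D(X, Z) = X*(6 + 2/(2 + X*Z)) (D(X, Z) = X*(6 + 2/(X*Z + 2)) = X*(6 + 2/(2 + X*Z)))
1/D(10, (-1 + 4) + 3) = 1/(2*10*(7 + 3*10*((-1 + 4) + 3))/(2 + 10*((-1 + 4) + 3))) = 1/(2*10*(7 + 3*10*(3 + 3))/(2 + 10*(3 + 3))) = 1/(2*10*(7 + 3*10*6)/(2 + 10*6)) = 1/(2*10*(7 + 180)/(2 + 60)) = 1/(2*10*187/62) = 1/(2*10*(1/62)*187) = 1/(1870/31) = 31/1870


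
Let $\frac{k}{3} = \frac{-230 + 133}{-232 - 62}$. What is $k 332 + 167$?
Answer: $\frac{24285}{49} \approx 495.61$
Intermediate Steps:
$k = \frac{97}{98}$ ($k = 3 \frac{-230 + 133}{-232 - 62} = 3 \left(- \frac{97}{-294}\right) = 3 \left(\left(-97\right) \left(- \frac{1}{294}\right)\right) = 3 \cdot \frac{97}{294} = \frac{97}{98} \approx 0.9898$)
$k 332 + 167 = \frac{97}{98} \cdot 332 + 167 = \frac{16102}{49} + 167 = \frac{24285}{49}$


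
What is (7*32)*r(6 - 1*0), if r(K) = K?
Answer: 1344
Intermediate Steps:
(7*32)*r(6 - 1*0) = (7*32)*(6 - 1*0) = 224*(6 + 0) = 224*6 = 1344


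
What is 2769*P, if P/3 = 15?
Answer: 124605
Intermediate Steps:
P = 45 (P = 3*15 = 45)
2769*P = 2769*45 = 124605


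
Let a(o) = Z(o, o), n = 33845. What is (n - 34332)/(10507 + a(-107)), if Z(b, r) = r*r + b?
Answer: -487/21849 ≈ -0.022289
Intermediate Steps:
Z(b, r) = b + r**2 (Z(b, r) = r**2 + b = b + r**2)
a(o) = o + o**2
(n - 34332)/(10507 + a(-107)) = (33845 - 34332)/(10507 - 107*(1 - 107)) = -487/(10507 - 107*(-106)) = -487/(10507 + 11342) = -487/21849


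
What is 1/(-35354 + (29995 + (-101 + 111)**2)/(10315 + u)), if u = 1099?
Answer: -878/31038497 ≈ -2.8287e-5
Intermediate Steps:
1/(-35354 + (29995 + (-101 + 111)**2)/(10315 + u)) = 1/(-35354 + (29995 + (-101 + 111)**2)/(10315 + 1099)) = 1/(-35354 + (29995 + 10**2)/11414) = 1/(-35354 + (29995 + 100)*(1/11414)) = 1/(-35354 + 30095*(1/11414)) = 1/(-35354 + 2315/878) = 1/(-31038497/878) = -878/31038497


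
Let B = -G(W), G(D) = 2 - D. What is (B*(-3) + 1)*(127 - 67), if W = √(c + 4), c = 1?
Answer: 420 - 180*√5 ≈ 17.508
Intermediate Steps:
W = √5 (W = √(1 + 4) = √5 ≈ 2.2361)
B = -2 + √5 (B = -(2 - √5) = -2 + √5 ≈ 0.23607)
(B*(-3) + 1)*(127 - 67) = ((-2 + √5)*(-3) + 1)*(127 - 67) = ((6 - 3*√5) + 1)*60 = (7 - 3*√5)*60 = 420 - 180*√5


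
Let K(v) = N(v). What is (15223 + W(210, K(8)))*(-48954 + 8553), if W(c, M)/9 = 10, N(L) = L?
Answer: -618660513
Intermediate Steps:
K(v) = v
W(c, M) = 90 (W(c, M) = 9*10 = 90)
(15223 + W(210, K(8)))*(-48954 + 8553) = (15223 + 90)*(-48954 + 8553) = 15313*(-40401) = -618660513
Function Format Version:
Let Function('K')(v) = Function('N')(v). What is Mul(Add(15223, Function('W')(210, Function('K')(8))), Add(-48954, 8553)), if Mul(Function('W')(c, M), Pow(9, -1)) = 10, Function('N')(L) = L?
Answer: -618660513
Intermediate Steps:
Function('K')(v) = v
Function('W')(c, M) = 90 (Function('W')(c, M) = Mul(9, 10) = 90)
Mul(Add(15223, Function('W')(210, Function('K')(8))), Add(-48954, 8553)) = Mul(Add(15223, 90), Add(-48954, 8553)) = Mul(15313, -40401) = -618660513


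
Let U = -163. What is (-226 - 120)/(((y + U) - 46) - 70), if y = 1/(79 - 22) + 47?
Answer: 19722/13223 ≈ 1.4915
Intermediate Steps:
y = 2680/57 (y = 1/57 + 47 = 2680/57 ≈ 47.018)
(-226 - 120)/(((y + U) - 46) - 70) = (-226 - 120)/(((2680/57 - 163) - 46) - 70) = -346/((-6611/57 - 46) - 70) = -346/(-9233/57 - 70) = -346/(-13223/57) = -346*(-57/13223) = 19722/13223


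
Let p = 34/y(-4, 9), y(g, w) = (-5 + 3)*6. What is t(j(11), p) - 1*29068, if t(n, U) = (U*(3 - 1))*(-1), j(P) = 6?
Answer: -87187/3 ≈ -29062.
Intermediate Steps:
y(g, w) = -12 (y(g, w) = -2*6 = -12)
p = -17/6 (p = 34/(-12) = 34*(-1/12) = -17/6 ≈ -2.8333)
t(n, U) = -2*U (t(n, U) = (U*2)*(-1) = (2*U)*(-1) = -2*U)
t(j(11), p) - 1*29068 = -2*(-17/6) - 1*29068 = 17/3 - 29068 = -87187/3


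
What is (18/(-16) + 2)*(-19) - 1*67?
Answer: -669/8 ≈ -83.625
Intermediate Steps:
(18/(-16) + 2)*(-19) - 1*67 = (18*(-1/16) + 2)*(-19) - 67 = (-9/8 + 2)*(-19) - 67 = (7/8)*(-19) - 67 = -133/8 - 67 = -669/8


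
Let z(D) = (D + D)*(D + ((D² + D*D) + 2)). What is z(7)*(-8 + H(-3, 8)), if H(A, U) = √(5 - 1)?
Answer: -8988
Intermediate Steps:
H(A, U) = 2 (H(A, U) = √4 = 2)
z(D) = 2*D*(2 + D + 2*D²) (z(D) = (2*D)*(D + ((D² + D²) + 2)) = (2*D)*(D + (2*D² + 2)) = (2*D)*(D + (2 + 2*D²)) = (2*D)*(2 + D + 2*D²) = 2*D*(2 + D + 2*D²))
z(7)*(-8 + H(-3, 8)) = (2*7*(2 + 7 + 2*7²))*(-8 + 2) = (2*7*(2 + 7 + 2*49))*(-6) = (2*7*(2 + 7 + 98))*(-6) = (2*7*107)*(-6) = 1498*(-6) = -8988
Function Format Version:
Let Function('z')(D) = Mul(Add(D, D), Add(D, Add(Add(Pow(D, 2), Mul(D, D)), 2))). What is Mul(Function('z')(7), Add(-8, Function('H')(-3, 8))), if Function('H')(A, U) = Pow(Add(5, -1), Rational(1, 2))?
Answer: -8988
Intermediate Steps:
Function('H')(A, U) = 2 (Function('H')(A, U) = Pow(4, Rational(1, 2)) = 2)
Function('z')(D) = Mul(2, D, Add(2, D, Mul(2, Pow(D, 2)))) (Function('z')(D) = Mul(Mul(2, D), Add(D, Add(Add(Pow(D, 2), Pow(D, 2)), 2))) = Mul(Mul(2, D), Add(D, Add(Mul(2, Pow(D, 2)), 2))) = Mul(Mul(2, D), Add(D, Add(2, Mul(2, Pow(D, 2))))) = Mul(Mul(2, D), Add(2, D, Mul(2, Pow(D, 2)))) = Mul(2, D, Add(2, D, Mul(2, Pow(D, 2)))))
Mul(Function('z')(7), Add(-8, Function('H')(-3, 8))) = Mul(Mul(2, 7, Add(2, 7, Mul(2, Pow(7, 2)))), Add(-8, 2)) = Mul(Mul(2, 7, Add(2, 7, Mul(2, 49))), -6) = Mul(Mul(2, 7, Add(2, 7, 98)), -6) = Mul(Mul(2, 7, 107), -6) = Mul(1498, -6) = -8988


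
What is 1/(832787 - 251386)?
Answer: 1/581401 ≈ 1.7200e-6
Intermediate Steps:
1/(832787 - 251386) = 1/581401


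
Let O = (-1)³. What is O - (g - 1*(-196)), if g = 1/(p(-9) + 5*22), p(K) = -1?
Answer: -21474/109 ≈ -197.01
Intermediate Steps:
g = 1/109 (g = 1/(-1 + 5*22) = 1/(-1 + 110) = 1/109 ≈ 0.0091743)
O = -1
O - (g - 1*(-196)) = -1 - (1/109 - 1*(-196)) = -1 - (1/109 + 196) = -1 - 1*21365/109 = -1 - 21365/109 = -21474/109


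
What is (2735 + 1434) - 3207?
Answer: 962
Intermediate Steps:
(2735 + 1434) - 3207 = 4169 - 3207 = 962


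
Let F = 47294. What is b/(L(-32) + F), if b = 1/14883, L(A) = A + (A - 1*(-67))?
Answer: 1/703921251 ≈ 1.4206e-9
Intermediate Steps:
L(A) = 67 + 2*A (L(A) = A + (A + 67) = A + (67 + A) = 67 + 2*A)
b = 1/14883 ≈ 6.7191e-5
b/(L(-32) + F) = 1/(14883*((67 + 2*(-32)) + 47294)) = 1/(14883*((67 - 64) + 47294)) = 1/(14883*(3 + 47294)) = (1/14883)/47297 = (1/14883)*(1/47297) = 1/703921251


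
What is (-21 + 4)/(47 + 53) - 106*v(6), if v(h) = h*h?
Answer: -381617/100 ≈ -3816.2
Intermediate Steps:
v(h) = h²
(-21 + 4)/(47 + 53) - 106*v(6) = (-21 + 4)/(47 + 53) - 106*6² = -17/100 - 106*36 = -17*1/100 - 3816 = -17/100 - 3816 = -381617/100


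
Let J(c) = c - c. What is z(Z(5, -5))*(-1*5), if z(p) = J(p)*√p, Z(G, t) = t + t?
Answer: 0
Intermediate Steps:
J(c) = 0
Z(G, t) = 2*t
z(p) = 0 (z(p) = 0*√p = 0)
z(Z(5, -5))*(-1*5) = 0*(-1*5) = 0*(-5) = 0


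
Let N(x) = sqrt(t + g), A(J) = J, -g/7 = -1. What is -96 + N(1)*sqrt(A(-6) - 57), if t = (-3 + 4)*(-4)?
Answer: -96 + 3*I*sqrt(21) ≈ -96.0 + 13.748*I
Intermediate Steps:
g = 7 (g = -7*(-1) = 7)
t = -4 (t = 1*(-4) = -4)
N(x) = sqrt(3) (N(x) = sqrt(-4 + 7) = sqrt(3))
-96 + N(1)*sqrt(A(-6) - 57) = -96 + sqrt(3)*sqrt(-6 - 57) = -96 + sqrt(3)*sqrt(-63) = -96 + sqrt(3)*(3*I*sqrt(7)) = -96 + 3*I*sqrt(21)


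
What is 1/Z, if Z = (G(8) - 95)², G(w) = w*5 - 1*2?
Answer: 1/3249 ≈ 0.00030779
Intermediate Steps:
G(w) = -2 + 5*w (G(w) = 5*w - 2 = -2 + 5*w)
Z = 3249 (Z = ((-2 + 5*8) - 95)² = ((-2 + 40) - 95)² = (38 - 95)² = (-57)² = 3249)
1/Z = 1/3249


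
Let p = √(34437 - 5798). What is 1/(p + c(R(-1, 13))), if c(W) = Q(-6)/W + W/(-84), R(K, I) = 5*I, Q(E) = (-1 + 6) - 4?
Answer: 22609860/853757264519 + 29811600*√28639/853757264519 ≈ 0.0059357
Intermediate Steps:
Q(E) = 1 (Q(E) = 5 - 4 = 1)
c(W) = 1/W - W/84 (c(W) = 1/W + W/(-84) = 1/W + W*(-1/84) = 1/W - W/84)
p = √28639 ≈ 169.23
1/(p + c(R(-1, 13))) = 1/(√28639 + (1/(5*13) - 5*13/84)) = 1/(√28639 + (1/65 - 1/84*65)) = 1/(√28639 + (1/65 - 65/84)) = 1/(√28639 - 4141/5460) = 1/(-4141/5460 + √28639)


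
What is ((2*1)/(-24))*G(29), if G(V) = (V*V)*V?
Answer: -24389/12 ≈ -2032.4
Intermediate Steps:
G(V) = V³ (G(V) = V²*V = V³)
((2*1)/(-24))*G(29) = ((2*1)/(-24))*29³ = (2*(-1/24))*24389 = -1/12*24389 = -24389/12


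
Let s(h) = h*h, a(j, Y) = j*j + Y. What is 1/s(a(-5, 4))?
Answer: 1/841 ≈ 0.0011891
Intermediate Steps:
a(j, Y) = Y + j**2 (a(j, Y) = j**2 + Y = Y + j**2)
s(h) = h**2
1/s(a(-5, 4)) = 1/((4 + (-5)**2)**2) = 1/((4 + 25)**2) = 1/(29**2) = 1/841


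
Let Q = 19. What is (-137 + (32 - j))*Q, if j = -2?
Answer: -1957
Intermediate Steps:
(-137 + (32 - j))*Q = (-137 + (32 - 1*(-2)))*19 = (-137 + (32 + 2))*19 = (-137 + 34)*19 = -103*19 = -1957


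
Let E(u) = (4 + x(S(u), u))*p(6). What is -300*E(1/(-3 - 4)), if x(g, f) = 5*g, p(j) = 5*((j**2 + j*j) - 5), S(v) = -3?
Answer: 1105500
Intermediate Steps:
p(j) = -25 + 10*j**2 (p(j) = 5*((j**2 + j**2) - 5) = 5*(2*j**2 - 5) = 5*(-5 + 2*j**2) = -25 + 10*j**2)
E(u) = -3685 (E(u) = (4 + 5*(-3))*(-25 + 10*6**2) = (4 - 15)*(-25 + 10*36) = -11*(-25 + 360) = -11*335 = -3685)
-300*E(1/(-3 - 4)) = -300*(-3685) = 1105500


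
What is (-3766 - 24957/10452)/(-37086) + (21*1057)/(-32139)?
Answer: -271785186019/461400425304 ≈ -0.58904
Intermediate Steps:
(-3766 - 24957/10452)/(-37086) + (21*1057)/(-32139) = (-3766 - 24957/10452)*(-1/37086) + 22197*(-1/32139) = (-3766 - 1*8319/3484)*(-1/37086) - 7399/10713 = (-3766 - 8319/3484)*(-1/37086) - 7399/10713 = -13129063/3484*(-1/37086) - 7399/10713 = 13129063/129207624 - 7399/10713 = -271785186019/461400425304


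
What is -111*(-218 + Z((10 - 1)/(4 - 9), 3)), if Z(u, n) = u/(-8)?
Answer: 966921/40 ≈ 24173.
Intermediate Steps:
Z(u, n) = -u/8 (Z(u, n) = u*(-1/8) = -u/8)
-111*(-218 + Z((10 - 1)/(4 - 9), 3)) = -111*(-218 - (10 - 1)/(8*(4 - 9))) = -111*(-218 - 9/(8*(-5))) = -111*(-218 - 9*(-1)/(8*5)) = -111*(-218 - 1/8*(-9/5)) = -111*(-218 + 9/40) = -111*(-8711/40) = 966921/40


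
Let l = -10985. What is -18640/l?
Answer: 3728/2197 ≈ 1.6969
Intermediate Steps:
-18640/l = -18640/(-10985) = -18640*(-1/10985) = 3728/2197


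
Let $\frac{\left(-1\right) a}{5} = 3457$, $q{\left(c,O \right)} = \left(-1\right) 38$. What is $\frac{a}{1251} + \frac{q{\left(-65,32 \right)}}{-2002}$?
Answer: $- \frac{17278516}{1252251} \approx -13.798$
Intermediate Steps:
$q{\left(c,O \right)} = -38$
$a = -17285$ ($a = \left(-5\right) 3457 = -17285$)
$\frac{a}{1251} + \frac{q{\left(-65,32 \right)}}{-2002} = - \frac{17285}{1251} - \frac{38}{-2002} = \left(-17285\right) \frac{1}{1251} - - \frac{19}{1001} = - \frac{17285}{1251} + \frac{19}{1001} = - \frac{17278516}{1252251}$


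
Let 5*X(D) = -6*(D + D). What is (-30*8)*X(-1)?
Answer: -576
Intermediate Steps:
X(D) = -12*D/5 (X(D) = (-6*(D + D))/5 = (-12*D)/5 = -12*D/5)
(-30*8)*X(-1) = (-30*8)*(-12/5*(-1)) = -240*12/5 = -576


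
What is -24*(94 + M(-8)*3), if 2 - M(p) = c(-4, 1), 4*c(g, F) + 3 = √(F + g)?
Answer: -2454 + 18*I*√3 ≈ -2454.0 + 31.177*I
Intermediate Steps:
c(g, F) = -¾ + √(F + g)/4
M(p) = 11/4 - I*√3/4 (M(p) = 2 - (-¾ + √(1 - 4)/4) = 2 - (-¾ + √(-3)/4) = 2 - (-¾ + (I*√3)/4) = 2 - (-¾ + I*√3/4) = 2 + (¾ - I*√3/4) = 11/4 - I*√3/4)
-24*(94 + M(-8)*3) = -24*(94 + (11/4 - I*√3/4)*3) = -24*(94 + (33/4 - 3*I*√3/4)) = -24*(409/4 - 3*I*√3/4) = -2454 + 18*I*√3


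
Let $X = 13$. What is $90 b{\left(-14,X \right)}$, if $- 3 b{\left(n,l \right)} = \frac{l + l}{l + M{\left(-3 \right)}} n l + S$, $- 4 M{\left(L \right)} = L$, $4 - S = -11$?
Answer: $\frac{108618}{11} \approx 9874.4$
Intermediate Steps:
$S = 15$ ($S = 4 - -11 = 4 + 11 = 15$)
$M{\left(L \right)} = - \frac{L}{4}$
$b{\left(n,l \right)} = -5 - \frac{2 n l^{2}}{3 \left(\frac{3}{4} + l\right)}$ ($b{\left(n,l \right)} = - \frac{\frac{l + l}{l - - \frac{3}{4}} n l + 15}{3} = - \frac{\frac{2 l}{l + \frac{3}{4}} n l + 15}{3} = - \frac{\frac{2 l}{\frac{3}{4} + l} n l + 15}{3} = - \frac{\frac{2 l n}{\frac{3}{4} + l} l + 15}{3} = - \frac{\frac{2 n l^{2}}{\frac{3}{4} + l} + 15}{3} = - \frac{15 + \frac{2 n l^{2}}{\frac{3}{4} + l}}{3} = -5 - \frac{2 n l^{2}}{3 \left(\frac{3}{4} + l\right)}$)
$90 b{\left(-14,X \right)} = 90 \frac{-45 - 780 - - 112 \cdot 13^{2}}{3 \left(3 + 4 \cdot 13\right)} = 90 \frac{-45 - 780 - \left(-112\right) 169}{3 \left(3 + 52\right)} = 90 \frac{-45 - 780 + 18928}{3 \cdot 55} = 90 \cdot \frac{1}{3} \cdot \frac{1}{55} \cdot 18103 = 90 \cdot \frac{18103}{165} = \frac{108618}{11}$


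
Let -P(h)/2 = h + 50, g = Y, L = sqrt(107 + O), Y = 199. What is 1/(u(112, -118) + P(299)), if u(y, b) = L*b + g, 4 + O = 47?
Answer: 499/1839599 - 590*sqrt(6)/1839599 ≈ -0.00051435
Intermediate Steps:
O = 43 (O = -4 + 47 = 43)
L = 5*sqrt(6) (L = sqrt(107 + 43) = sqrt(150) = 5*sqrt(6) ≈ 12.247)
g = 199
u(y, b) = 199 + 5*b*sqrt(6) (u(y, b) = (5*sqrt(6))*b + 199 = 5*b*sqrt(6) + 199 = 199 + 5*b*sqrt(6))
P(h) = -100 - 2*h (P(h) = -2*(h + 50) = -2*(50 + h) = -100 - 2*h)
1/(u(112, -118) + P(299)) = 1/((199 + 5*(-118)*sqrt(6)) + (-100 - 2*299)) = 1/((199 - 590*sqrt(6)) + (-100 - 598)) = 1/((199 - 590*sqrt(6)) - 698) = 1/(-499 - 590*sqrt(6))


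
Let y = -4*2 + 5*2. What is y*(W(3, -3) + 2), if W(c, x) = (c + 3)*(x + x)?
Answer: -68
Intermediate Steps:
y = 2 (y = -8 + 10 = 2)
W(c, x) = 2*x*(3 + c) (W(c, x) = (3 + c)*(2*x) = 2*x*(3 + c))
y*(W(3, -3) + 2) = 2*(2*(-3)*(3 + 3) + 2) = 2*(2*(-3)*6 + 2) = 2*(-36 + 2) = 2*(-34) = -68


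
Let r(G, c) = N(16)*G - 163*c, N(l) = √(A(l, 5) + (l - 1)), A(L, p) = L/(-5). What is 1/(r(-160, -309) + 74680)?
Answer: 125047/15636450129 + 32*√295/15636450129 ≈ 8.0323e-6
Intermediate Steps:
A(L, p) = -L/5 (A(L, p) = L*(-⅕) = -L/5)
N(l) = √(-1 + 4*l/5) (N(l) = √(-l/5 + (l - 1)) = √(-l/5 + (-1 + l)) = √(-1 + 4*l/5))
r(G, c) = -163*c + G*√295/5 (r(G, c) = (√(-25 + 20*16)/5)*G - 163*c = (√(-25 + 320)/5)*G - 163*c = (√295/5)*G - 163*c = G*√295/5 - 163*c = -163*c + G*√295/5)
1/(r(-160, -309) + 74680) = 1/((-163*(-309) + (⅕)*(-160)*√295) + 74680) = 1/((50367 - 32*√295) + 74680) = 1/(125047 - 32*√295)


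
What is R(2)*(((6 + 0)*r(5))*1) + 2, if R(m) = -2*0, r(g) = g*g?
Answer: 2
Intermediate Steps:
r(g) = g²
R(m) = 0
R(2)*(((6 + 0)*r(5))*1) + 2 = 0*(((6 + 0)*5²)*1) + 2 = 0*((6*25)*1) + 2 = 0*(150*1) + 2 = 0*150 + 2 = 0 + 2 = 2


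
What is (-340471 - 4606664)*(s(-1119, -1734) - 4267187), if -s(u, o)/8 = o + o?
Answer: 20973096845805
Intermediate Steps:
s(u, o) = -16*o (s(u, o) = -8*(o + o) = -16*o)
(-340471 - 4606664)*(s(-1119, -1734) - 4267187) = (-340471 - 4606664)*(-16*(-1734) - 4267187) = -4947135*(27744 - 4267187) = -4947135*(-4239443) = 20973096845805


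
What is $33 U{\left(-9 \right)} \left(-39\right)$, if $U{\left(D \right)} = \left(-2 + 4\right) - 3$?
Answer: $1287$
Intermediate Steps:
$U{\left(D \right)} = -1$ ($U{\left(D \right)} = 2 - 3 = -1$)
$33 U{\left(-9 \right)} \left(-39\right) = 33 \left(-1\right) \left(-39\right) = \left(-33\right) \left(-39\right) = 1287$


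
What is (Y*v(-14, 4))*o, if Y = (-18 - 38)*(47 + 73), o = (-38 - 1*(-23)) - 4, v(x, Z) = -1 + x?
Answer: -1915200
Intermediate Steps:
o = -19 (o = (-38 + 23) - 4 = -15 - 4 = -19)
Y = -6720 (Y = -56*120 = -6720)
(Y*v(-14, 4))*o = -6720*(-1 - 14)*(-19) = -6720*(-15)*(-19) = 100800*(-19) = -1915200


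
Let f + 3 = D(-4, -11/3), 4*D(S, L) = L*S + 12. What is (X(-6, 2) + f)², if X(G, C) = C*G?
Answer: 625/9 ≈ 69.444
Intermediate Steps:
D(S, L) = 3 + L*S/4 (D(S, L) = (L*S + 12)/4 = (12 + L*S)/4 = 3 + L*S/4)
f = 11/3 (f = -3 + (3 + (¼)*(-11/3)*(-4)) = -3 + (3 + 11/3) = -3 + 20/3 = 11/3 ≈ 3.6667)
(X(-6, 2) + f)² = (2*(-6) + 11/3)² = (-12 + 11/3)² = (-25/3)² = 625/9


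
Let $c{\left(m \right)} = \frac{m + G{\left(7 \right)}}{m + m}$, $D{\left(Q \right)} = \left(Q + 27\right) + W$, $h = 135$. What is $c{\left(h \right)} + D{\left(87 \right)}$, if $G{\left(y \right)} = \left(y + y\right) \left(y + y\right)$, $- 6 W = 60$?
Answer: $\frac{28411}{270} \approx 105.23$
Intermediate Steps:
$W = -10$ ($W = \left(- \frac{1}{6}\right) 60 = -10$)
$G{\left(y \right)} = 4 y^{2}$ ($G{\left(y \right)} = 2 y 2 y = 4 y^{2}$)
$D{\left(Q \right)} = 17 + Q$ ($D{\left(Q \right)} = \left(Q + 27\right) - 10 = \left(27 + Q\right) - 10 = 17 + Q$)
$c{\left(m \right)} = \frac{196 + m}{2 m}$ ($c{\left(m \right)} = \frac{m + 4 \cdot 7^{2}}{m + m} = \frac{m + 4 \cdot 49}{2 m} = \left(m + 196\right) \frac{1}{2 m} = \left(196 + m\right) \frac{1}{2 m} = \frac{196 + m}{2 m}$)
$c{\left(h \right)} + D{\left(87 \right)} = \frac{196 + 135}{2 \cdot 135} + \left(17 + 87\right) = \frac{1}{2} \cdot \frac{1}{135} \cdot 331 + 104 = \frac{331}{270} + 104 = \frac{28411}{270}$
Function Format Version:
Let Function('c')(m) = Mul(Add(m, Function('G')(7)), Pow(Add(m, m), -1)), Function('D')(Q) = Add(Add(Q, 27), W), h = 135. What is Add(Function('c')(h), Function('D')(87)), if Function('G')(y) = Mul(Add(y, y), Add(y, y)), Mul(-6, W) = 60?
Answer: Rational(28411, 270) ≈ 105.23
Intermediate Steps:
W = -10 (W = Mul(Rational(-1, 6), 60) = -10)
Function('G')(y) = Mul(4, Pow(y, 2)) (Function('G')(y) = Mul(Mul(2, y), Mul(2, y)) = Mul(4, Pow(y, 2)))
Function('D')(Q) = Add(17, Q) (Function('D')(Q) = Add(Add(Q, 27), -10) = Add(Add(27, Q), -10) = Add(17, Q))
Function('c')(m) = Mul(Rational(1, 2), Pow(m, -1), Add(196, m)) (Function('c')(m) = Mul(Add(m, Mul(4, Pow(7, 2))), Pow(Add(m, m), -1)) = Mul(Add(m, Mul(4, 49)), Pow(Mul(2, m), -1)) = Mul(Add(m, 196), Mul(Rational(1, 2), Pow(m, -1))) = Mul(Add(196, m), Mul(Rational(1, 2), Pow(m, -1))) = Mul(Rational(1, 2), Pow(m, -1), Add(196, m)))
Add(Function('c')(h), Function('D')(87)) = Add(Mul(Rational(1, 2), Pow(135, -1), Add(196, 135)), Add(17, 87)) = Add(Mul(Rational(1, 2), Rational(1, 135), 331), 104) = Add(Rational(331, 270), 104) = Rational(28411, 270)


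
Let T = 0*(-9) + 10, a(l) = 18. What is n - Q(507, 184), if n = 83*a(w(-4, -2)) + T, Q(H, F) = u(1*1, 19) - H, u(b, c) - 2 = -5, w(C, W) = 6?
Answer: 2014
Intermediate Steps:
u(b, c) = -3 (u(b, c) = 2 - 5 = -3)
T = 10 (T = 0 + 10 = 10)
Q(H, F) = -3 - H
n = 1504 (n = 83*18 + 10 = 1494 + 10 = 1504)
n - Q(507, 184) = 1504 - (-3 - 1*507) = 1504 - (-3 - 507) = 1504 - 1*(-510) = 1504 + 510 = 2014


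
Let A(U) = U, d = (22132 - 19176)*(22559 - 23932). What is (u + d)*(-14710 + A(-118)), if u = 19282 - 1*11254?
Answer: 60061703680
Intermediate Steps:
d = -4058588 (d = 2956*(-1373) = -4058588)
u = 8028 (u = 19282 - 11254 = 8028)
(u + d)*(-14710 + A(-118)) = (8028 - 4058588)*(-14710 - 118) = -4050560*(-14828) = 60061703680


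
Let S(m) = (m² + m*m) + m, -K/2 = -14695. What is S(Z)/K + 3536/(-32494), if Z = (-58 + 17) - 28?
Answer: 101621371/477499330 ≈ 0.21282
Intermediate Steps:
K = 29390 (K = -2*(-14695) = 29390)
Z = -69 (Z = -41 - 28 = -69)
S(m) = m + 2*m² (S(m) = (m² + m²) + m = 2*m² + m = m + 2*m²)
S(Z)/K + 3536/(-32494) = -69*(1 + 2*(-69))/29390 + 3536/(-32494) = -69*(1 - 138)*(1/29390) + 3536*(-1/32494) = -69*(-137)*(1/29390) - 1768/16247 = 9453*(1/29390) - 1768/16247 = 9453/29390 - 1768/16247 = 101621371/477499330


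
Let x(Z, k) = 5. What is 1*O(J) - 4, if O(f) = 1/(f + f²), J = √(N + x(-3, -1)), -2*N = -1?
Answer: -34/9 - 2*√22/99 ≈ -3.8725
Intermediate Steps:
N = ½ (N = -½*(-1) = ½ ≈ 0.50000)
J = √22/2 (J = √(½ + 5) = √(11/2) = √22/2 ≈ 2.3452)
1*O(J) - 4 = 1*(1/(((√22/2))*(1 + √22/2))) - 4 = 1*((√22/11)/(1 + √22/2)) - 4 = 1*(√22/(11*(1 + √22/2))) - 4 = √22/(11*(1 + √22/2)) - 4 = -4 + √22/(11*(1 + √22/2))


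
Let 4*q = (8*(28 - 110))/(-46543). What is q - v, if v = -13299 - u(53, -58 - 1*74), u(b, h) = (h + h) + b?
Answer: 609154948/46543 ≈ 13088.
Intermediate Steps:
u(b, h) = b + 2*h (u(b, h) = 2*h + b = b + 2*h)
v = -13088 (v = -13299 - (53 + 2*(-58 - 1*74)) = -13299 - (53 + 2*(-58 - 74)) = -13299 - (53 + 2*(-132)) = -13299 - (53 - 264) = -13299 - 1*(-211) = -13299 + 211 = -13088)
q = 164/46543 (q = ((8*(28 - 110))/(-46543))/4 = ((8*(-82))*(-1/46543))/4 = (-656*(-1/46543))/4 = (¼)*(656/46543) = 164/46543 ≈ 0.0035236)
q - v = 164/46543 - 1*(-13088) = 164/46543 + 13088 = 609154948/46543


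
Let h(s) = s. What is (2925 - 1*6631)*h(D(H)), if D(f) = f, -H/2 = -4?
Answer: -29648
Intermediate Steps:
H = 8 (H = -2*(-4) = 8)
(2925 - 1*6631)*h(D(H)) = (2925 - 1*6631)*8 = (2925 - 6631)*8 = -3706*8 = -29648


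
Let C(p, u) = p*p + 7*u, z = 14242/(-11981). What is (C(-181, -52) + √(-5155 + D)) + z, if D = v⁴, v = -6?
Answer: 388134215/11981 + I*√3859 ≈ 32396.0 + 62.121*I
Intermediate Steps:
z = -14242/11981 (z = 14242*(-1/11981) = -14242/11981 ≈ -1.1887)
C(p, u) = p² + 7*u
D = 1296 (D = (-6)⁴ = 1296)
(C(-181, -52) + √(-5155 + D)) + z = (((-181)² + 7*(-52)) + √(-5155 + 1296)) - 14242/11981 = ((32761 - 364) + √(-3859)) - 14242/11981 = (32397 + I*√3859) - 14242/11981 = 388134215/11981 + I*√3859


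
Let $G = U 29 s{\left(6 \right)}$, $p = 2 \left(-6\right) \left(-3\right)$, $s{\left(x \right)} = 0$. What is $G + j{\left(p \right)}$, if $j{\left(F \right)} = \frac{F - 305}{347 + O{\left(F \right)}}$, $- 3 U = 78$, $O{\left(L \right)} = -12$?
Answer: $- \frac{269}{335} \approx -0.80299$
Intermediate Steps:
$U = -26$ ($U = \left(- \frac{1}{3}\right) 78 = -26$)
$p = 36$ ($p = \left(-12\right) \left(-3\right) = 36$)
$j{\left(F \right)} = - \frac{61}{67} + \frac{F}{335}$ ($j{\left(F \right)} = \frac{F - 305}{347 - 12} = \frac{-305 + F}{335} = \left(-305 + F\right) \frac{1}{335} = - \frac{61}{67} + \frac{F}{335}$)
$G = 0$ ($G = \left(-26\right) 29 \cdot 0 = \left(-754\right) 0 = 0$)
$G + j{\left(p \right)} = 0 + \left(- \frac{61}{67} + \frac{1}{335} \cdot 36\right) = 0 + \left(- \frac{61}{67} + \frac{36}{335}\right) = 0 - \frac{269}{335} = - \frac{269}{335}$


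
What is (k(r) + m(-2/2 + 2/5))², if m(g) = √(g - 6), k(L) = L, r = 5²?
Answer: (125 + I*√165)²/25 ≈ 618.4 + 128.45*I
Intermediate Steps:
r = 25
m(g) = √(-6 + g)
(k(r) + m(-2/2 + 2/5))² = (25 + √(-6 + (-2/2 + 2/5)))² = (25 + √(-6 + (-2*½ + 2*(⅕))))² = (25 + √(-6 + (-1 + ⅖)))² = (25 + √(-6 - ⅗))² = (25 + √(-33/5))² = (25 + I*√165/5)²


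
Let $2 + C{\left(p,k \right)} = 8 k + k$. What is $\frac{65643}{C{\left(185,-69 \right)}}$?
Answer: $- \frac{65643}{623} \approx -105.37$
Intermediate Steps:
$C{\left(p,k \right)} = -2 + 9 k$ ($C{\left(p,k \right)} = -2 + \left(8 k + k\right) = -2 + 9 k$)
$\frac{65643}{C{\left(185,-69 \right)}} = \frac{65643}{-2 + 9 \left(-69\right)} = \frac{65643}{-2 - 621} = \frac{65643}{-623} = 65643 \left(- \frac{1}{623}\right) = - \frac{65643}{623}$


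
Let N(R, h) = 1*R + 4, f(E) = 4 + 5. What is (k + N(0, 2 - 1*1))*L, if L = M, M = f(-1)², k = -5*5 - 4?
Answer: -2025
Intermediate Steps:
f(E) = 9
k = -29 (k = -25 - 4 = -29)
N(R, h) = 4 + R (N(R, h) = R + 4 = 4 + R)
M = 81 (M = 9² = 81)
L = 81
(k + N(0, 2 - 1*1))*L = (-29 + (4 + 0))*81 = (-29 + 4)*81 = -25*81 = -2025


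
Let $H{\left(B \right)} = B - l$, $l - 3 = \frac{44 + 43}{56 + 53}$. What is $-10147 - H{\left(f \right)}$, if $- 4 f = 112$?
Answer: $- \frac{1102557}{109} \approx -10115.0$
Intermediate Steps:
$f = -28$ ($f = \left(- \frac{1}{4}\right) 112 = -28$)
$l = \frac{414}{109}$ ($l = 3 + \frac{44 + 43}{56 + 53} = 3 + \frac{87}{109} = \frac{414}{109} \approx 3.7982$)
$H{\left(B \right)} = - \frac{414}{109} + B$ ($H{\left(B \right)} = B - \frac{414}{109} = - \frac{414}{109} + B$)
$-10147 - H{\left(f \right)} = -10147 - \left(- \frac{414}{109} - 28\right) = -10147 - - \frac{3466}{109} = -10147 + \frac{3466}{109} = - \frac{1102557}{109}$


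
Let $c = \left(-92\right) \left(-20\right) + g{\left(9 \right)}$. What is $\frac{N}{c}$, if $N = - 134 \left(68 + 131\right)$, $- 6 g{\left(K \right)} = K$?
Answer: $- \frac{53332}{3677} \approx -14.504$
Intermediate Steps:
$g{\left(K \right)} = - \frac{K}{6}$
$N = -26666$ ($N = \left(-134\right) 199 = -26666$)
$c = \frac{3677}{2}$ ($c = \left(-92\right) \left(-20\right) - \frac{3}{2} = 1840 - \frac{3}{2} = \frac{3677}{2} \approx 1838.5$)
$\frac{N}{c} = - \frac{26666}{\frac{3677}{2}} = \left(-26666\right) \frac{2}{3677} = - \frac{53332}{3677}$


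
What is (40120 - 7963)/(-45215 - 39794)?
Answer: -32157/85009 ≈ -0.37828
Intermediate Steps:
(40120 - 7963)/(-45215 - 39794) = 32157/(-85009) = 32157*(-1/85009) = -32157/85009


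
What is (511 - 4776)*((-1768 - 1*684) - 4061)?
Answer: 27777945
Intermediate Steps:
(511 - 4776)*((-1768 - 1*684) - 4061) = -4265*((-1768 - 684) - 4061) = -4265*(-2452 - 4061) = -4265*(-6513) = 27777945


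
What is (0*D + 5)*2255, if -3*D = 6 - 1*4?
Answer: 11275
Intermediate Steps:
D = -⅔ (D = -(6 - 1*4)/3 = -(6 - 4)/3 = -⅓*2 = -⅔ ≈ -0.66667)
(0*D + 5)*2255 = (0*(-⅔) + 5)*2255 = (0 + 5)*2255 = 5*2255 = 11275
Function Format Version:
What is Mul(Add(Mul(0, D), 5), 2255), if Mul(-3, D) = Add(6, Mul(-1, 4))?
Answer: 11275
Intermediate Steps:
D = Rational(-2, 3) (D = Mul(Rational(-1, 3), Add(6, Mul(-1, 4))) = Mul(Rational(-1, 3), Add(6, -4)) = Mul(Rational(-1, 3), 2) = Rational(-2, 3) ≈ -0.66667)
Mul(Add(Mul(0, D), 5), 2255) = Mul(Add(Mul(0, Rational(-2, 3)), 5), 2255) = Mul(Add(0, 5), 2255) = Mul(5, 2255) = 11275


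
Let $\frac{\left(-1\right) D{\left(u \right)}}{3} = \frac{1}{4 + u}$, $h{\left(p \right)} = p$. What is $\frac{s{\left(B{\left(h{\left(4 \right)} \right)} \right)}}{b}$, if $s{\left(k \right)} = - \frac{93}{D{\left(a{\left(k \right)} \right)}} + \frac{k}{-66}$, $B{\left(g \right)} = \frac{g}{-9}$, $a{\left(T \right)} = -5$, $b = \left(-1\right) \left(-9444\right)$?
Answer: $- \frac{9205}{2804868} \approx -0.0032818$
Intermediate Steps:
$b = 9444$
$B{\left(g \right)} = - \frac{g}{9}$ ($B{\left(g \right)} = g \left(- \frac{1}{9}\right) = - \frac{g}{9}$)
$D{\left(u \right)} = - \frac{3}{4 + u}$
$s{\left(k \right)} = -31 - \frac{k}{66}$ ($s{\left(k \right)} = - \frac{93}{\left(-3\right) \frac{1}{4 - 5}} + \frac{k}{-66} = - \frac{93}{\left(-3\right) \frac{1}{-1}} + k \left(- \frac{1}{66}\right) = - \frac{93}{\left(-3\right) \left(-1\right)} - \frac{k}{66} = - \frac{93}{3} - \frac{k}{66} = \left(-93\right) \frac{1}{3} - \frac{k}{66} = -31 - \frac{k}{66}$)
$\frac{s{\left(B{\left(h{\left(4 \right)} \right)} \right)}}{b} = \frac{-31 - \frac{\left(- \frac{1}{9}\right) 4}{66}}{9444} = \left(-31 - - \frac{2}{297}\right) \frac{1}{9444} = \left(-31 + \frac{2}{297}\right) \frac{1}{9444} = \left(- \frac{9205}{297}\right) \frac{1}{9444} = - \frac{9205}{2804868}$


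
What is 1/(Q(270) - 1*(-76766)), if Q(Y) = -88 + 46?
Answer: 1/76724 ≈ 1.3034e-5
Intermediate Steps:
Q(Y) = -42
1/(Q(270) - 1*(-76766)) = 1/(-42 - 1*(-76766)) = 1/(-42 + 76766) = 1/76724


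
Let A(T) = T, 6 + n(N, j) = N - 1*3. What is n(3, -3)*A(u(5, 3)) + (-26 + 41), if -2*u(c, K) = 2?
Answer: 21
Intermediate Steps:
n(N, j) = -9 + N (n(N, j) = -6 + (N - 1*3) = -6 + (N - 3) = -6 + (-3 + N) = -9 + N)
u(c, K) = -1 (u(c, K) = -½*2 = -1)
n(3, -3)*A(u(5, 3)) + (-26 + 41) = (-9 + 3)*(-1) + (-26 + 41) = -6*(-1) + 15 = 6 + 15 = 21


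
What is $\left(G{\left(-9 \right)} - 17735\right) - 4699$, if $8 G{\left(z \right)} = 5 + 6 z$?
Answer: $- \frac{179521}{8} \approx -22440.0$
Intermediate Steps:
$G{\left(z \right)} = \frac{5}{8} + \frac{3 z}{4}$ ($G{\left(z \right)} = \frac{5 + 6 z}{8} = \frac{5}{8} + \frac{3 z}{4}$)
$\left(G{\left(-9 \right)} - 17735\right) - 4699 = \left(\left(\frac{5}{8} + \frac{3}{4} \left(-9\right)\right) - 17735\right) - 4699 = \left(\left(\frac{5}{8} - \frac{27}{4}\right) - 17735\right) - 4699 = \left(- \frac{49}{8} - 17735\right) - 4699 = - \frac{141929}{8} - 4699 = - \frac{179521}{8}$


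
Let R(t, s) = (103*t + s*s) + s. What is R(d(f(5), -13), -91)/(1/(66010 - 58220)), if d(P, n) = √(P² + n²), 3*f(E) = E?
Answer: 63800100 + 802370*√1546/3 ≈ 7.4316e+7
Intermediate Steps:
f(E) = E/3
R(t, s) = s + s² + 103*t (R(t, s) = (103*t + s²) + s = (s² + 103*t) + s = s + s² + 103*t)
R(d(f(5), -13), -91)/(1/(66010 - 58220)) = (-91 + (-91)² + 103*√(((⅓)*5)² + (-13)²))/(1/(66010 - 58220)) = (-91 + 8281 + 103*√((5/3)² + 169))/(1/7790) = (-91 + 8281 + 103*√(25/9 + 169))/(1/7790) = (-91 + 8281 + 103*√(1546/9))*7790 = (-91 + 8281 + 103*(√1546/3))*7790 = (-91 + 8281 + 103*√1546/3)*7790 = (8190 + 103*√1546/3)*7790 = 63800100 + 802370*√1546/3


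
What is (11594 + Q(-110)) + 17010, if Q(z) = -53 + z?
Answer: 28441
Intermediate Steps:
(11594 + Q(-110)) + 17010 = (11594 + (-53 - 110)) + 17010 = (11594 - 163) + 17010 = 11431 + 17010 = 28441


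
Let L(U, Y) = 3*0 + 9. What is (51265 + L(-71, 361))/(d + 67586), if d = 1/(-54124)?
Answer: 2775153976/3658024663 ≈ 0.75865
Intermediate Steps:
L(U, Y) = 9 (L(U, Y) = 0 + 9 = 9)
d = -1/54124 ≈ -1.8476e-5
(51265 + L(-71, 361))/(d + 67586) = (51265 + 9)/(-1/54124 + 67586) = 51274/(3658024663/54124) = 51274*(54124/3658024663) = 2775153976/3658024663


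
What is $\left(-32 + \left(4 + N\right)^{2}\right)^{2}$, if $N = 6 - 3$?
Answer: $289$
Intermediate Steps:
$N = 3$ ($N = 6 - 3 = 3$)
$\left(-32 + \left(4 + N\right)^{2}\right)^{2} = \left(-32 + \left(4 + 3\right)^{2}\right)^{2} = \left(-32 + 7^{2}\right)^{2} = \left(-32 + 49\right)^{2} = 17^{2} = 289$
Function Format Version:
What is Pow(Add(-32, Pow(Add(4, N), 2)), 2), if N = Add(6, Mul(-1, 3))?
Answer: 289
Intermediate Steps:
N = 3 (N = Add(6, -3) = 3)
Pow(Add(-32, Pow(Add(4, N), 2)), 2) = Pow(Add(-32, Pow(Add(4, 3), 2)), 2) = Pow(Add(-32, Pow(7, 2)), 2) = Pow(Add(-32, 49), 2) = Pow(17, 2) = 289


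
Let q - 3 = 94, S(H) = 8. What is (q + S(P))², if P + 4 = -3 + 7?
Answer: 11025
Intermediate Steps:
P = 0 (P = -4 + (-3 + 7) = -4 + 4 = 0)
q = 97 (q = 3 + 94 = 97)
(q + S(P))² = (97 + 8)² = 105² = 11025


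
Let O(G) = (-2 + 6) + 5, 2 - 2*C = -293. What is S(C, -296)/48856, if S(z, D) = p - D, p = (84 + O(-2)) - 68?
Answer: 321/48856 ≈ 0.0065703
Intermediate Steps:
C = 295/2 (C = 1 - ½*(-293) = 1 + 293/2 = 295/2 ≈ 147.50)
O(G) = 9 (O(G) = 4 + 5 = 9)
p = 25 (p = (84 + 9) - 68 = 93 - 68 = 25)
S(z, D) = 25 - D
S(C, -296)/48856 = (25 - 1*(-296))/48856 = (25 + 296)*(1/48856) = 321*(1/48856) = 321/48856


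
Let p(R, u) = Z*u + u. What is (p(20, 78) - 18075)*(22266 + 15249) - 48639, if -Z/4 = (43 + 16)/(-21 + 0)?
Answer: -4496250618/7 ≈ -6.4232e+8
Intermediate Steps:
Z = 236/21 (Z = -4*(43 + 16)/(-21 + 0) = -236/(-21) = -236*(-1)/21 = -4*(-59/21) = 236/21 ≈ 11.238)
p(R, u) = 257*u/21 (p(R, u) = 236*u/21 + u = 257*u/21)
(p(20, 78) - 18075)*(22266 + 15249) - 48639 = ((257/21)*78 - 18075)*(22266 + 15249) - 48639 = (6682/7 - 18075)*37515 - 48639 = -119843/7*37515 - 48639 = -4495910145/7 - 48639 = -4496250618/7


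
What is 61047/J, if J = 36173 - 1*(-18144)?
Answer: 61047/54317 ≈ 1.1239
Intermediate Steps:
J = 54317 (J = 36173 + 18144 = 54317)
61047/J = 61047/54317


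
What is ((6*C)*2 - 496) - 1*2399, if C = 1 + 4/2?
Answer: -2859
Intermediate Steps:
C = 3 (C = 1 + 4*(½) = 1 + 2 = 3)
((6*C)*2 - 496) - 1*2399 = ((6*3)*2 - 496) - 1*2399 = (18*2 - 496) - 2399 = (36 - 496) - 2399 = -460 - 2399 = -2859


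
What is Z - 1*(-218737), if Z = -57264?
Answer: 161473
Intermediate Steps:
Z - 1*(-218737) = -57264 - 1*(-218737) = -57264 + 218737 = 161473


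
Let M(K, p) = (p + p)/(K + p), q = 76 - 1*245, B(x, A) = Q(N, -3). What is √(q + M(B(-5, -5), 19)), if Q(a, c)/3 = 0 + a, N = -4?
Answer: I*√8015/7 ≈ 12.79*I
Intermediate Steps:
Q(a, c) = 3*a (Q(a, c) = 3*(0 + a) = 3*a)
B(x, A) = -12 (B(x, A) = 3*(-4) = -12)
q = -169 (q = 76 - 245 = -169)
M(K, p) = 2*p/(K + p) (M(K, p) = (2*p)/(K + p) = 2*p/(K + p))
√(q + M(B(-5, -5), 19)) = √(-169 + 2*19/(-12 + 19)) = √(-169 + 2*19/7) = √(-169 + 2*19*(⅐)) = √(-169 + 38/7) = √(-1145/7) = I*√8015/7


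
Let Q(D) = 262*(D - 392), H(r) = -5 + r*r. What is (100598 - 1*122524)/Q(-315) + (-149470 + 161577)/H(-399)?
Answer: 2866579767/14744255932 ≈ 0.19442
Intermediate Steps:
H(r) = -5 + r**2
Q(D) = -102704 + 262*D (Q(D) = 262*(-392 + D) = -102704 + 262*D)
(100598 - 1*122524)/Q(-315) + (-149470 + 161577)/H(-399) = (100598 - 1*122524)/(-102704 + 262*(-315)) + (-149470 + 161577)/(-5 + (-399)**2) = (100598 - 122524)/(-102704 - 82530) + 12107/(-5 + 159201) = -21926/(-185234) + 12107/159196 = -21926*(-1/185234) + 12107*(1/159196) = 10963/92617 + 12107/159196 = 2866579767/14744255932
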